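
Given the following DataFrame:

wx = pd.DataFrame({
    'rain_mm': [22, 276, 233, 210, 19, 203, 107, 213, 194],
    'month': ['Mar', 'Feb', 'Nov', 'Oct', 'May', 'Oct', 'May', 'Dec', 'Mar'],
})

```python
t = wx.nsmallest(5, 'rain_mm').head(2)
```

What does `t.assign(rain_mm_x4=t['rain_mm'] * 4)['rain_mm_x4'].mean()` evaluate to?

82.0

take 5 rows with smallest rain_mm:
   rain_mm month
4       19   May
0       22   Mar
6      107   May
8      194   Mar
5      203   Oct
take first 2 rows:
   rain_mm month
4       19   May
0       22   Mar
add column rain_mm_x4 = t['rain_mm'] * 4:
   rain_mm month  rain_mm_x4
4       19   May          76
0       22   Mar          88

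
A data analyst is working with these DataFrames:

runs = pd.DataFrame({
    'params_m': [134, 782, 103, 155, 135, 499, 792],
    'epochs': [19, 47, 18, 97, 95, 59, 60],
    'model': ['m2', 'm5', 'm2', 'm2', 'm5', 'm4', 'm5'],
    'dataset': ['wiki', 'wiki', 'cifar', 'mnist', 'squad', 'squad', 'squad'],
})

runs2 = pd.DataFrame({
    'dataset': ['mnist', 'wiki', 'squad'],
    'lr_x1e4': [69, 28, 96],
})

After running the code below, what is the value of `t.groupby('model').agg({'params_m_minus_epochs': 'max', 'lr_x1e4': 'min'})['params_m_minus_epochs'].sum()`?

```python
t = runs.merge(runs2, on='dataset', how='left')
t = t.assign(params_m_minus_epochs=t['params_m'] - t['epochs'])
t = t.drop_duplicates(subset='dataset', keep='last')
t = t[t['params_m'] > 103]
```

merge on 'dataset' (how='left') → 7 rows:
   params_m  epochs model dataset  lr_x1e4
0       134      19    m2    wiki     28.0
1       782      47    m5    wiki     28.0
2       103      18    m2   cifar      NaN
3       155      97    m2   mnist     69.0
4       135      95    m5   squad     96.0
5       499      59    m4   squad     96.0
6       792      60    m5   squad     96.0
add column params_m_minus_epochs = t['params_m'] - t['epochs']:
   params_m  epochs model dataset  lr_x1e4  params_m_minus_epochs
0       134      19    m2    wiki     28.0                    115
1       782      47    m5    wiki     28.0                    735
2       103      18    m2   cifar      NaN                     85
3       155      97    m2   mnist     69.0                     58
4       135      95    m5   squad     96.0                     40
5       499      59    m4   squad     96.0                    440
6       792      60    m5   squad     96.0                    732
drop duplicate dataset (keep=last):
   params_m  epochs model dataset  lr_x1e4  params_m_minus_epochs
1       782      47    m5    wiki     28.0                    735
2       103      18    m2   cifar      NaN                     85
3       155      97    m2   mnist     69.0                     58
6       792      60    m5   squad     96.0                    732
filter rows where params_m > 103:
   params_m  epochs model dataset  lr_x1e4  params_m_minus_epochs
1       782      47    m5    wiki     28.0                    735
3       155      97    m2   mnist     69.0                     58
6       792      60    m5   squad     96.0                    732
group by model: max(params_m_minus_epochs), min(lr_x1e4):
       params_m_minus_epochs  lr_x1e4
model                                
m2                        58     69.0
m5                       735     28.0
Taking the sum of column 'params_m_minus_epochs' gives 793.

793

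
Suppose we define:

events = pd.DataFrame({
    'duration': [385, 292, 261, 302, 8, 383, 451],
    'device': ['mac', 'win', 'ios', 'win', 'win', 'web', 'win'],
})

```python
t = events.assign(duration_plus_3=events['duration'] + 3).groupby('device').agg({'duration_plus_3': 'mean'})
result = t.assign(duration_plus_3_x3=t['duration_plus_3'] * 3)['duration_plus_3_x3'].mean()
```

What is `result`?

add column duration_plus_3 = events['duration'] + 3:
   duration device  duration_plus_3
0       385    mac              388
1       292    win              295
2       261    ios              264
3       302    win              305
4         8    win               11
5       383    web              386
6       451    win              454
group by device, mean of duration_plus_3:
        duration_plus_3
device                 
ios              264.00
mac              388.00
web              386.00
win              266.25
add column duration_plus_3_x3 = t['duration_plus_3'] * 3:
        duration_plus_3  duration_plus_3_x3
device                                     
ios              264.00              792.00
mac              388.00             1164.00
web              386.00             1158.00
win              266.25              798.75
Taking the mean of column 'duration_plus_3_x3' gives 978.1875.

978.1875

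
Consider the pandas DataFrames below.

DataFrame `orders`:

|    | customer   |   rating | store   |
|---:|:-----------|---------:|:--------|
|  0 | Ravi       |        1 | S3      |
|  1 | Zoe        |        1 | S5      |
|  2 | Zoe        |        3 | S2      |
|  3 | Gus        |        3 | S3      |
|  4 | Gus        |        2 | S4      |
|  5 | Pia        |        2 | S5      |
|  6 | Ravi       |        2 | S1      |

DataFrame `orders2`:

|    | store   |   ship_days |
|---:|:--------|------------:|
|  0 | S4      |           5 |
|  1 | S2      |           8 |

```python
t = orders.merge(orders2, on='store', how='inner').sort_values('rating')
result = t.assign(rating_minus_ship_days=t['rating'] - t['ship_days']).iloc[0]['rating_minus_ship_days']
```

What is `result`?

-3

merge on 'store' (how='inner') → 2 rows:
  customer  rating store  ship_days
0      Zoe       3    S2          8
1      Gus       2    S4          5
sort by rating:
  customer  rating store  ship_days
1      Gus       2    S4          5
0      Zoe       3    S2          8
add column rating_minus_ship_days = t['rating'] - t['ship_days']:
  customer  rating store  ship_days  rating_minus_ship_days
1      Gus       2    S4          5                      -3
0      Zoe       3    S2          8                      -5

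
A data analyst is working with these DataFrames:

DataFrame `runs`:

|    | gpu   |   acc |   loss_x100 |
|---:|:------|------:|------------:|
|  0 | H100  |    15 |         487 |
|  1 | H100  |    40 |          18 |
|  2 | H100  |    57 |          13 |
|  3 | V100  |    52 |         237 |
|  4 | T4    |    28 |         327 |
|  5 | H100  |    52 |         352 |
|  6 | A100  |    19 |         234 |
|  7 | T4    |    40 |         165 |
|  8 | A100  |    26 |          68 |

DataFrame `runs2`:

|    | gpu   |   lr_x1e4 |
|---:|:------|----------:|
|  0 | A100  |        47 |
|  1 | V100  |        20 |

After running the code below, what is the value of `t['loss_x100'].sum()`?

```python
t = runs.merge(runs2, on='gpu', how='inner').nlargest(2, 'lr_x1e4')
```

merge on 'gpu' (how='inner') → 3 rows:
    gpu  acc  loss_x100  lr_x1e4
0  V100   52        237       20
1  A100   19        234       47
2  A100   26         68       47
take 2 rows with largest lr_x1e4:
    gpu  acc  loss_x100  lr_x1e4
1  A100   19        234       47
2  A100   26         68       47
Then the sum of column 'loss_x100': 302

302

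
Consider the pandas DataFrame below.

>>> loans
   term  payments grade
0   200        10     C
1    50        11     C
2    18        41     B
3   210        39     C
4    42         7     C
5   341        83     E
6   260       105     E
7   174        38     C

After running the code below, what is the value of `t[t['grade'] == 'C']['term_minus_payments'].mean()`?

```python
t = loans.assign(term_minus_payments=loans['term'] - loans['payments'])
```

add column term_minus_payments = loans['term'] - loans['payments']:
   term  payments grade  term_minus_payments
0   200        10     C                  190
1    50        11     C                   39
2    18        41     B                  -23
3   210        39     C                  171
4    42         7     C                   35
5   341        83     E                  258
6   260       105     E                  155
7   174        38     C                  136
filter rows where grade == 'C':
   term  payments grade  term_minus_payments
0   200        10     C                  190
1    50        11     C                   39
3   210        39     C                  171
4    42         7     C                   35
7   174        38     C                  136
Taking the mean of column 'term_minus_payments' gives 114.2.

114.2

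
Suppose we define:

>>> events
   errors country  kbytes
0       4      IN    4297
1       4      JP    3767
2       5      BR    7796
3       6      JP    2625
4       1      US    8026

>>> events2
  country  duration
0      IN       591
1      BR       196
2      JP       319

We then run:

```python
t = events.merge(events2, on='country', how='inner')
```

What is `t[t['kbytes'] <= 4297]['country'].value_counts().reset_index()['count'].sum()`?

merge on 'country' (how='inner') → 4 rows:
   errors country  kbytes  duration
0       4      IN    4297       591
1       4      JP    3767       319
2       5      BR    7796       196
3       6      JP    2625       319
filter rows where kbytes <= 4297:
   errors country  kbytes  duration
0       4      IN    4297       591
1       4      JP    3767       319
3       6      JP    2625       319
value_counts of country:
country
JP    2
IN    1
Name: count, dtype: int64
reset_index():
  country  count
0      JP      2
1      IN      1
Hence 3.

3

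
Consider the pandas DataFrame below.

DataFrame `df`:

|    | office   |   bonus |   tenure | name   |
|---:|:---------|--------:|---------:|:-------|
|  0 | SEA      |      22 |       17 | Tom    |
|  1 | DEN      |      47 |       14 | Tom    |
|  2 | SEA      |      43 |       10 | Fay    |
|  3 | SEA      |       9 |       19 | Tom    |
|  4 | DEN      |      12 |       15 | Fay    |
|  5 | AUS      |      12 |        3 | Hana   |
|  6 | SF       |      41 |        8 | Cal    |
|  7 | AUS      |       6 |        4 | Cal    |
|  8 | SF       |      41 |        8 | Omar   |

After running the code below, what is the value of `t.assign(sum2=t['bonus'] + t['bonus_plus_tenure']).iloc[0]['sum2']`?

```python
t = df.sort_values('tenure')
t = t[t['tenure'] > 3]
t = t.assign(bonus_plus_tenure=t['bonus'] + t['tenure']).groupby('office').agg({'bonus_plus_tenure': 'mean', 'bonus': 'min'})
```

sort by tenure:
  office  bonus  tenure  name
5    AUS     12       3  Hana
7    AUS      6       4   Cal
6     SF     41       8   Cal
8     SF     41       8  Omar
2    SEA     43      10   Fay
1    DEN     47      14   Tom
4    DEN     12      15   Fay
0    SEA     22      17   Tom
3    SEA      9      19   Tom
filter rows where tenure > 3:
  office  bonus  tenure  name
7    AUS      6       4   Cal
6     SF     41       8   Cal
8     SF     41       8  Omar
2    SEA     43      10   Fay
1    DEN     47      14   Tom
4    DEN     12      15   Fay
0    SEA     22      17   Tom
3    SEA      9      19   Tom
add column bonus_plus_tenure = t['bonus'] + t['tenure']:
  office  bonus  tenure  name  bonus_plus_tenure
7    AUS      6       4   Cal                 10
6     SF     41       8   Cal                 49
8     SF     41       8  Omar                 49
2    SEA     43      10   Fay                 53
1    DEN     47      14   Tom                 61
4    DEN     12      15   Fay                 27
0    SEA     22      17   Tom                 39
3    SEA      9      19   Tom                 28
group by office: mean(bonus_plus_tenure), min(bonus):
        bonus_plus_tenure  bonus
office                          
AUS                  10.0      6
DEN                  44.0     12
SEA                  40.0      9
SF                   49.0     41
add column sum2 = t['bonus'] + t['bonus_plus_tenure']:
        bonus_plus_tenure  bonus  sum2
office                                
AUS                  10.0      6  16.0
DEN                  44.0     12  56.0
SEA                  40.0      9  49.0
SF                   49.0     41  90.0
Hence 16.0.

16.0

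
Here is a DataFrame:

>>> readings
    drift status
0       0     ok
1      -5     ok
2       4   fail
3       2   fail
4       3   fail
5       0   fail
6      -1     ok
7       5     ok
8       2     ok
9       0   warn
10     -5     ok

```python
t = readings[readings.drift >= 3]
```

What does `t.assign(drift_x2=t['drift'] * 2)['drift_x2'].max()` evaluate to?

10

filter rows where drift >= 3:
   drift status
2      4   fail
4      3   fail
7      5     ok
add column drift_x2 = t['drift'] * 2:
   drift status  drift_x2
2      4   fail         8
4      3   fail         6
7      5     ok        10
So max() = 10.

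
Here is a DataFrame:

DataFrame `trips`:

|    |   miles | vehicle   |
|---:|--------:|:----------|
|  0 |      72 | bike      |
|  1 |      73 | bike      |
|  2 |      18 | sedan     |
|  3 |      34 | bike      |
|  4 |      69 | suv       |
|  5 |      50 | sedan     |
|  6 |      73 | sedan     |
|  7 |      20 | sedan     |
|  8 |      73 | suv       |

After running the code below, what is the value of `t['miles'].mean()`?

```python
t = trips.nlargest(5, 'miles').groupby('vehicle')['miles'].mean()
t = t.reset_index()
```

72.1666666667

take 5 rows with largest miles:
   miles vehicle
1     73    bike
6     73   sedan
8     73     suv
0     72    bike
4     69     suv
group by vehicle, mean of miles:
vehicle
bike     72.5
sedan    73.0
suv      71.0
Name: miles, dtype: float64
reset_index():
  vehicle  miles
0    bike   72.5
1   sedan   73.0
2     suv   71.0
mean of column 'miles' → 72.1666666667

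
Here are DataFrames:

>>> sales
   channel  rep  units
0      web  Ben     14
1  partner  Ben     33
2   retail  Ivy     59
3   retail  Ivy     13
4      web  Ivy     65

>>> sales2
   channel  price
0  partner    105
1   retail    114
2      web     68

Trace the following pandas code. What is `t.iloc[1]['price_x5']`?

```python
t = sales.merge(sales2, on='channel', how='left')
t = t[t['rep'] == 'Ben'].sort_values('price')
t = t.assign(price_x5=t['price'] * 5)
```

525

merge on 'channel' (how='left') → 5 rows:
   channel  rep  units  price
0      web  Ben     14     68
1  partner  Ben     33    105
2   retail  Ivy     59    114
3   retail  Ivy     13    114
4      web  Ivy     65     68
filter rows where rep == 'Ben':
   channel  rep  units  price
0      web  Ben     14     68
1  partner  Ben     33    105
sort by price:
   channel  rep  units  price
0      web  Ben     14     68
1  partner  Ben     33    105
add column price_x5 = t['price'] * 5:
   channel  rep  units  price  price_x5
0      web  Ben     14     68       340
1  partner  Ben     33    105       525
Finally, value at position 1, column 'price_x5' = 525.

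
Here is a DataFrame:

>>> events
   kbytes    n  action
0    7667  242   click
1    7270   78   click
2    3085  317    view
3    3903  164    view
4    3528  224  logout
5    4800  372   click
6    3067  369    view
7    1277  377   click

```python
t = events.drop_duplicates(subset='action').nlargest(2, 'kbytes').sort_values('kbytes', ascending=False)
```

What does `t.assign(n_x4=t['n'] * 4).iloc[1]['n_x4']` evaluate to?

drop duplicate action (keep=first):
   kbytes    n  action
0    7667  242   click
2    3085  317    view
4    3528  224  logout
take 2 rows with largest kbytes:
   kbytes    n  action
0    7667  242   click
4    3528  224  logout
sort by kbytes descending:
   kbytes    n  action
0    7667  242   click
4    3528  224  logout
add column n_x4 = t['n'] * 4:
   kbytes    n  action  n_x4
0    7667  242   click   968
4    3528  224  logout   896

896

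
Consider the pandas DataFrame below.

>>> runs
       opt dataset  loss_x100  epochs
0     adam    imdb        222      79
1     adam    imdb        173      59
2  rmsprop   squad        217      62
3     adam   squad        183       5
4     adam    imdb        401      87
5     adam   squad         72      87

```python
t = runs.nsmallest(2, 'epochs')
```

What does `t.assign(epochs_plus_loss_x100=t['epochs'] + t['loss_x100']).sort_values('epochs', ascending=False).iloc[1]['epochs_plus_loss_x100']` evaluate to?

188

take 2 rows with smallest epochs:
    opt dataset  loss_x100  epochs
3  adam   squad        183       5
1  adam    imdb        173      59
add column epochs_plus_loss_x100 = t['epochs'] + t['loss_x100']:
    opt dataset  loss_x100  epochs  epochs_plus_loss_x100
3  adam   squad        183       5                    188
1  adam    imdb        173      59                    232
sort by epochs descending:
    opt dataset  loss_x100  epochs  epochs_plus_loss_x100
1  adam    imdb        173      59                    232
3  adam   squad        183       5                    188
The value at position 1, column 'epochs_plus_loss_x100' is 188.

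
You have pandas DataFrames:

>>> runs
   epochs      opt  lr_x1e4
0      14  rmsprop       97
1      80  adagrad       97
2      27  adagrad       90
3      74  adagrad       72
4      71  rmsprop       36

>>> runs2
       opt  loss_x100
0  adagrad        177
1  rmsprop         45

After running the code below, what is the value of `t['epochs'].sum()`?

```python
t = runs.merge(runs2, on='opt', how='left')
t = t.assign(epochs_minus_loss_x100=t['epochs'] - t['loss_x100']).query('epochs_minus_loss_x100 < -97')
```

merge on 'opt' (how='left') → 5 rows:
   epochs      opt  lr_x1e4  loss_x100
0      14  rmsprop       97         45
1      80  adagrad       97        177
2      27  adagrad       90        177
3      74  adagrad       72        177
4      71  rmsprop       36         45
add column epochs_minus_loss_x100 = t['epochs'] - t['loss_x100']:
   epochs      opt  lr_x1e4  loss_x100  epochs_minus_loss_x100
0      14  rmsprop       97         45                     -31
1      80  adagrad       97        177                     -97
2      27  adagrad       90        177                    -150
3      74  adagrad       72        177                    -103
4      71  rmsprop       36         45                      26
filter rows where epochs_minus_loss_x100 < -97:
   epochs      opt  lr_x1e4  loss_x100  epochs_minus_loss_x100
2      27  adagrad       90        177                    -150
3      74  adagrad       72        177                    -103

101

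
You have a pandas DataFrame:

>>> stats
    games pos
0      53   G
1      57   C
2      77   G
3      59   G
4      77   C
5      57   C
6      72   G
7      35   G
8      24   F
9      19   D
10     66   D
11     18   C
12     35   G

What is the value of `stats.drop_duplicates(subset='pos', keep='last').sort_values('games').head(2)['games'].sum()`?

42

drop duplicate pos (keep=last):
    games pos
8      24   F
10     66   D
11     18   C
12     35   G
sort by games:
    games pos
11     18   C
8      24   F
12     35   G
10     66   D
take first 2 rows:
    games pos
11     18   C
8      24   F
Taking the sum of column 'games' gives 42.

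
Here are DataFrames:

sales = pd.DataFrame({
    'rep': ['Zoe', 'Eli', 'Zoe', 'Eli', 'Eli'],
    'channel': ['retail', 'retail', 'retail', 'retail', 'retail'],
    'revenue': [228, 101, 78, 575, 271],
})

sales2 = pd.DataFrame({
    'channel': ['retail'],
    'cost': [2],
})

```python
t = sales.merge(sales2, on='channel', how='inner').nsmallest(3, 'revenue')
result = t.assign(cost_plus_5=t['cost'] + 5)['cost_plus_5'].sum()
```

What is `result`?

21

merge on 'channel' (how='inner') → 5 rows:
   rep channel  revenue  cost
0  Zoe  retail      228     2
1  Eli  retail      101     2
2  Zoe  retail       78     2
3  Eli  retail      575     2
4  Eli  retail      271     2
take 3 rows with smallest revenue:
   rep channel  revenue  cost
2  Zoe  retail       78     2
1  Eli  retail      101     2
0  Zoe  retail      228     2
add column cost_plus_5 = t['cost'] + 5:
   rep channel  revenue  cost  cost_plus_5
2  Zoe  retail       78     2            7
1  Eli  retail      101     2            7
0  Zoe  retail      228     2            7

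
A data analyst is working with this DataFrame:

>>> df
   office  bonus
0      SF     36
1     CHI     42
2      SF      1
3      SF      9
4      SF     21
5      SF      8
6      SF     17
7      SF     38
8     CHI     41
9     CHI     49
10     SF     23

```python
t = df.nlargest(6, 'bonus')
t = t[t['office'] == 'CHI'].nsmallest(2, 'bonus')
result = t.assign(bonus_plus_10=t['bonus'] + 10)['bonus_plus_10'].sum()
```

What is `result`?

take 6 rows with largest bonus:
   office  bonus
9     CHI     49
1     CHI     42
8     CHI     41
7      SF     38
0      SF     36
10     SF     23
filter rows where office == 'CHI':
  office  bonus
9    CHI     49
1    CHI     42
8    CHI     41
take 2 rows with smallest bonus:
  office  bonus
8    CHI     41
1    CHI     42
add column bonus_plus_10 = t['bonus'] + 10:
  office  bonus  bonus_plus_10
8    CHI     41             51
1    CHI     42             52
Hence 103.

103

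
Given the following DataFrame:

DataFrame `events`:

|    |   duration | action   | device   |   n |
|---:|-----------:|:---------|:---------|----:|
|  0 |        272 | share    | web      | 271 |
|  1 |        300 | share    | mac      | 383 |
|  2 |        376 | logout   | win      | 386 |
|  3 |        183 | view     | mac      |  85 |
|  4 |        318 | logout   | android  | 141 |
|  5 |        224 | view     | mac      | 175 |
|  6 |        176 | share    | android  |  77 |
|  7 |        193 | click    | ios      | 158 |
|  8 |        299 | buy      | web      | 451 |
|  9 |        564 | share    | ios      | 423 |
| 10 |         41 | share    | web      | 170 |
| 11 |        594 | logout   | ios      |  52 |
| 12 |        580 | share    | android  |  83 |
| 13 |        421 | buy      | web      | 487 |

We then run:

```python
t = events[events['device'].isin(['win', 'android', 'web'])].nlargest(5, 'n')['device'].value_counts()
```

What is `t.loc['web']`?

4

filter rows where device in ['win', 'android', 'web']:
    duration  action   device    n
0        272   share      web  271
2        376  logout      win  386
4        318  logout  android  141
6        176   share  android   77
8        299     buy      web  451
10        41   share      web  170
12       580   share  android   83
13       421     buy      web  487
take 5 rows with largest n:
    duration  action device    n
13       421     buy    web  487
8        299     buy    web  451
2        376  logout    win  386
0        272   share    web  271
10        41   share    web  170
value_counts of device:
device
web    4
win    1
Name: count, dtype: int64
Taking the value at index 'web' gives 4.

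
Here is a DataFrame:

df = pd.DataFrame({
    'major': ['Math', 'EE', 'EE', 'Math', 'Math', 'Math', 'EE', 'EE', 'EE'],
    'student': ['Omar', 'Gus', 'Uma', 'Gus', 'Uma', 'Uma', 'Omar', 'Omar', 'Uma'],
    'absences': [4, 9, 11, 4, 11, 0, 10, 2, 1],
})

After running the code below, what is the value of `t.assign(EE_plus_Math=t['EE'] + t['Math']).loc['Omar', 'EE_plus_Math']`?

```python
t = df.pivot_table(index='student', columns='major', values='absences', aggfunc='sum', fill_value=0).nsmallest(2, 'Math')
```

16

pivot: rows=student, cols=major, sum(absences):
major    EE  Math
student          
Gus       9     4
Omar     12     4
Uma      12    11
take 2 rows with smallest Math:
major    EE  Math
student          
Gus       9     4
Omar     12     4
add column EE_plus_Math = t['EE'] + t['Math']:
major    EE  Math  EE_plus_Math
student                        
Gus       9     4            13
Omar     12     4            16
Hence 16.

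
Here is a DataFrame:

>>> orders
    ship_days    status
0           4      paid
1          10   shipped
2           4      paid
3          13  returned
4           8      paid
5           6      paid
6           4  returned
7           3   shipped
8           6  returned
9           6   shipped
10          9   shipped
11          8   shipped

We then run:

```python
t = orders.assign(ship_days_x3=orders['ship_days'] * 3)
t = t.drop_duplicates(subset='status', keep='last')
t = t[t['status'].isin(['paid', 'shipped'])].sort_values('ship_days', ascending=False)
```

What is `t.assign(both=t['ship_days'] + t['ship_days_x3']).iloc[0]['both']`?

add column ship_days_x3 = orders['ship_days'] * 3:
    ship_days    status  ship_days_x3
0           4      paid            12
1          10   shipped            30
2           4      paid            12
3          13  returned            39
4           8      paid            24
5           6      paid            18
6           4  returned            12
7           3   shipped             9
8           6  returned            18
9           6   shipped            18
10          9   shipped            27
11          8   shipped            24
drop duplicate status (keep=last):
    ship_days    status  ship_days_x3
5           6      paid            18
8           6  returned            18
11          8   shipped            24
filter rows where status in ['paid', 'shipped']:
    ship_days   status  ship_days_x3
5           6     paid            18
11          8  shipped            24
sort by ship_days descending:
    ship_days   status  ship_days_x3
11          8  shipped            24
5           6     paid            18
add column both = t['ship_days'] + t['ship_days_x3']:
    ship_days   status  ship_days_x3  both
11          8  shipped            24    32
5           6     paid            18    24

32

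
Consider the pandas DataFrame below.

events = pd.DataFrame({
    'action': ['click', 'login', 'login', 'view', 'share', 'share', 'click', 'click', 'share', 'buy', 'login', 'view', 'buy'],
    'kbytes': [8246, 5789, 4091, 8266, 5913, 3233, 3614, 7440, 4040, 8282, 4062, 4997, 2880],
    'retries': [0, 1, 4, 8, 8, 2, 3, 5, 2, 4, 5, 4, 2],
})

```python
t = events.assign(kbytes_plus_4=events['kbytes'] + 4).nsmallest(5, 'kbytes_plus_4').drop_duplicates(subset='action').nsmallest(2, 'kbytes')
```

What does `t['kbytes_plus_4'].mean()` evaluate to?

3060.5

add column kbytes_plus_4 = events['kbytes'] + 4:
   action  kbytes  retries  kbytes_plus_4
0   click    8246        0           8250
1   login    5789        1           5793
2   login    4091        4           4095
3    view    8266        8           8270
4   share    5913        8           5917
5   share    3233        2           3237
6   click    3614        3           3618
7   click    7440        5           7444
8   share    4040        2           4044
9     buy    8282        4           8286
10  login    4062        5           4066
11   view    4997        4           5001
12    buy    2880        2           2884
take 5 rows with smallest kbytes_plus_4:
   action  kbytes  retries  kbytes_plus_4
12    buy    2880        2           2884
5   share    3233        2           3237
6   click    3614        3           3618
8   share    4040        2           4044
10  login    4062        5           4066
drop duplicate action (keep=first):
   action  kbytes  retries  kbytes_plus_4
12    buy    2880        2           2884
5   share    3233        2           3237
6   click    3614        3           3618
10  login    4062        5           4066
take 2 rows with smallest kbytes:
   action  kbytes  retries  kbytes_plus_4
12    buy    2880        2           2884
5   share    3233        2           3237
Reading off the mean of column 'kbytes_plus_4', we get 3060.5.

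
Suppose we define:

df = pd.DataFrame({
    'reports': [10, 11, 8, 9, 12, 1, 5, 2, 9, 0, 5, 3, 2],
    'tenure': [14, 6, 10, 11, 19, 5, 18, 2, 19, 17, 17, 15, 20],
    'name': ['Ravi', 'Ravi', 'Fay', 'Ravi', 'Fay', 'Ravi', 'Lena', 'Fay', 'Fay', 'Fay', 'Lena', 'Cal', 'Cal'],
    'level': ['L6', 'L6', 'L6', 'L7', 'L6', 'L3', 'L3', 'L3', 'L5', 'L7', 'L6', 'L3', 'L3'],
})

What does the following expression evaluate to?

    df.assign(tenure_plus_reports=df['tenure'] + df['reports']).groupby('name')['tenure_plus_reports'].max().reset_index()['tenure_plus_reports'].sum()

add column tenure_plus_reports = df['tenure'] + df['reports']:
    reports  tenure  name level  tenure_plus_reports
0        10      14  Ravi    L6                   24
1        11       6  Ravi    L6                   17
2         8      10   Fay    L6                   18
3         9      11  Ravi    L7                   20
4        12      19   Fay    L6                   31
5         1       5  Ravi    L3                    6
6         5      18  Lena    L3                   23
7         2       2   Fay    L3                    4
8         9      19   Fay    L5                   28
9         0      17   Fay    L7                   17
10        5      17  Lena    L6                   22
11        3      15   Cal    L3                   18
12        2      20   Cal    L3                   22
group by name, max of tenure_plus_reports:
name
Cal     22
Fay     31
Lena    23
Ravi    24
Name: tenure_plus_reports, dtype: int64
reset_index():
   name  tenure_plus_reports
0   Cal                   22
1   Fay                   31
2  Lena                   23
3  Ravi                   24
The sum of column 'tenure_plus_reports' is 100.

100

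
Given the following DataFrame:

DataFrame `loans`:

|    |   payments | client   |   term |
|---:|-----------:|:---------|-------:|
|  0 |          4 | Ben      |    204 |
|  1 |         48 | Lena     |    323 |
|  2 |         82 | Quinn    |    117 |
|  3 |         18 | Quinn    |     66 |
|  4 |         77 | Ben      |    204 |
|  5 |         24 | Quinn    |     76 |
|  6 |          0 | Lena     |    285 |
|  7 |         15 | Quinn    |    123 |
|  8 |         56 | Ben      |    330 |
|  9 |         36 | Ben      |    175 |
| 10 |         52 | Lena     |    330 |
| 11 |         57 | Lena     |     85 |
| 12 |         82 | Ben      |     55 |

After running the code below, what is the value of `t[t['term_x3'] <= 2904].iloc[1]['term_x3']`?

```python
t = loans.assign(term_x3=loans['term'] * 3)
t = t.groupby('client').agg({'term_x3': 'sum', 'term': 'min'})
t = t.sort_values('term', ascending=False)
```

add column term_x3 = loans['term'] * 3:
    payments client  term  term_x3
0          4    Ben   204      612
1         48   Lena   323      969
2         82  Quinn   117      351
3         18  Quinn    66      198
4         77    Ben   204      612
5         24  Quinn    76      228
6          0   Lena   285      855
7         15  Quinn   123      369
8         56    Ben   330      990
9         36    Ben   175      525
10        52   Lena   330      990
11        57   Lena    85      255
12        82    Ben    55      165
group by client: sum(term_x3), min(term):
        term_x3  term
client               
Ben        2904    55
Lena       3069    85
Quinn      1146    66
sort by term descending:
        term_x3  term
client               
Lena       3069    85
Quinn      1146    66
Ben        2904    55
filter rows where term_x3 <= 2904:
        term_x3  term
client               
Quinn      1146    66
Ben        2904    55

2904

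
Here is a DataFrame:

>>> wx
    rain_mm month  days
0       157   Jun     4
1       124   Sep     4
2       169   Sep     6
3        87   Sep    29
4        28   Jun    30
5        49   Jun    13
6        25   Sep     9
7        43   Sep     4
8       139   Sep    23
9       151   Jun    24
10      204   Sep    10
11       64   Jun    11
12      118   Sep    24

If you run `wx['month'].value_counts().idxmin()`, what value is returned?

Jun

value_counts of month:
month
Sep    8
Jun    5
Name: count, dtype: int64
So idxmin() = Jun.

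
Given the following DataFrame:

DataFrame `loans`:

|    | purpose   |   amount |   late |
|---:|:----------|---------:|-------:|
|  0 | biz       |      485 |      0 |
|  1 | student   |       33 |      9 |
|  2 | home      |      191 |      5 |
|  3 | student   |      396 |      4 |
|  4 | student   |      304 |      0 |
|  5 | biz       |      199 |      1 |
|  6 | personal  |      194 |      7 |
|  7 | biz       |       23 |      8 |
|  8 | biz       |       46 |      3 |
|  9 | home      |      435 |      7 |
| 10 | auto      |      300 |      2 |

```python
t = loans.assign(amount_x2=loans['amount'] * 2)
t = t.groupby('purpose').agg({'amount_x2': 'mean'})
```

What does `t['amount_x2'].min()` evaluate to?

add column amount_x2 = loans['amount'] * 2:
     purpose  amount  late  amount_x2
0        biz     485     0        970
1    student      33     9         66
2       home     191     5        382
3    student     396     4        792
4    student     304     0        608
5        biz     199     1        398
6   personal     194     7        388
7        biz      23     8         46
8        biz      46     3         92
9       home     435     7        870
10      auto     300     2        600
group by purpose, mean of amount_x2:
           amount_x2
purpose             
auto      600.000000
biz       376.500000
home      626.000000
personal  388.000000
student   488.666667

376.5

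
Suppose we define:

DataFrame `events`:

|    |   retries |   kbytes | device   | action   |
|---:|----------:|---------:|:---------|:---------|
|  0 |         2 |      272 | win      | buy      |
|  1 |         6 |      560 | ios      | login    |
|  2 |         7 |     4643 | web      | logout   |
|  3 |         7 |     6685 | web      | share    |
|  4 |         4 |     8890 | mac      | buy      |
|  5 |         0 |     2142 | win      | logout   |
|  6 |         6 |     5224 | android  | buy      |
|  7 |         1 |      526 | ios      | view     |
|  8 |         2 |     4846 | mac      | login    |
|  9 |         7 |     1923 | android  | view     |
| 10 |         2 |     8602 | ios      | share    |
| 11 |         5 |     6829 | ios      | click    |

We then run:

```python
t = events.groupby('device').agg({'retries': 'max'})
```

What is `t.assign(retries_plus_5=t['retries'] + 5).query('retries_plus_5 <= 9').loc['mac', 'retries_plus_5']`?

group by device, max of retries:
         retries
device          
android        7
ios            6
mac            4
web            7
win            2
add column retries_plus_5 = t['retries'] + 5:
         retries  retries_plus_5
device                          
android        7              12
ios            6              11
mac            4               9
web            7              12
win            2               7
filter rows where retries_plus_5 <= 9:
        retries  retries_plus_5
device                         
mac           4               9
win           2               7

9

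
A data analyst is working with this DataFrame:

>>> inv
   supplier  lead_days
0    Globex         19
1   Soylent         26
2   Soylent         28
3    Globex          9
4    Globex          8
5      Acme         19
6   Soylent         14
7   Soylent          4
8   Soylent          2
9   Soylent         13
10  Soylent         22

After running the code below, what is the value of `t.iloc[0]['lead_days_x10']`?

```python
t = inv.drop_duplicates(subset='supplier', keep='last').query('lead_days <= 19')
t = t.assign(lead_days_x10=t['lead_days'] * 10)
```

80

drop duplicate supplier (keep=last):
   supplier  lead_days
4    Globex          8
5      Acme         19
10  Soylent         22
filter rows where lead_days <= 19:
  supplier  lead_days
4   Globex          8
5     Acme         19
add column lead_days_x10 = t['lead_days'] * 10:
  supplier  lead_days  lead_days_x10
4   Globex          8             80
5     Acme         19            190
Finally, value at position 0, column 'lead_days_x10' = 80.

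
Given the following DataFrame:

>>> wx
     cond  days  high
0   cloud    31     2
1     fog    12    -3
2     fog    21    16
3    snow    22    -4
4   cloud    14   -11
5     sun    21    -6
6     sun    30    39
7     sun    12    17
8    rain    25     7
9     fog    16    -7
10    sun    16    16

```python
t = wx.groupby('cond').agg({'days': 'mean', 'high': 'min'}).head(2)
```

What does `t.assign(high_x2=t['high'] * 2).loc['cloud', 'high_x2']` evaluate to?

-22

group by cond: mean(days), min(high):
            days  high
cond                  
cloud  22.500000   -11
fog    16.333333    -7
rain   25.000000     7
snow   22.000000    -4
sun    19.750000    -6
take first 2 rows:
            days  high
cond                  
cloud  22.500000   -11
fog    16.333333    -7
add column high_x2 = t['high'] * 2:
            days  high  high_x2
cond                           
cloud  22.500000   -11      -22
fog    16.333333    -7      -14
The value at row 'cloud', column 'high_x2' is -22.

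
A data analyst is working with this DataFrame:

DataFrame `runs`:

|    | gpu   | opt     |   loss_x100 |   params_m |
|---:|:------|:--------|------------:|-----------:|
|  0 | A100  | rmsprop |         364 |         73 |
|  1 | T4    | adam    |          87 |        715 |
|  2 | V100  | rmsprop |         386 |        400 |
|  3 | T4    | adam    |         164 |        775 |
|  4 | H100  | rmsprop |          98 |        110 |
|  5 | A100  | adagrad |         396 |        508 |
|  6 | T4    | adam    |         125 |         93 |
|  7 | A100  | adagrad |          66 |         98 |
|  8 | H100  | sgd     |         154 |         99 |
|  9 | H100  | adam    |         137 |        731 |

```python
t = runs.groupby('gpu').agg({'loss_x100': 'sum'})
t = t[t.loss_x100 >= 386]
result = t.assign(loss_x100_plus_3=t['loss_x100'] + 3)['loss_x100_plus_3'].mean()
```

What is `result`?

group by gpu, sum of loss_x100:
      loss_x100
gpu            
A100        826
H100        389
T4          376
V100        386
filter rows where loss_x100 >= 386:
      loss_x100
gpu            
A100        826
H100        389
V100        386
add column loss_x100_plus_3 = t['loss_x100'] + 3:
      loss_x100  loss_x100_plus_3
gpu                              
A100        826               829
H100        389               392
V100        386               389
Hence 536.666666667.

536.666666667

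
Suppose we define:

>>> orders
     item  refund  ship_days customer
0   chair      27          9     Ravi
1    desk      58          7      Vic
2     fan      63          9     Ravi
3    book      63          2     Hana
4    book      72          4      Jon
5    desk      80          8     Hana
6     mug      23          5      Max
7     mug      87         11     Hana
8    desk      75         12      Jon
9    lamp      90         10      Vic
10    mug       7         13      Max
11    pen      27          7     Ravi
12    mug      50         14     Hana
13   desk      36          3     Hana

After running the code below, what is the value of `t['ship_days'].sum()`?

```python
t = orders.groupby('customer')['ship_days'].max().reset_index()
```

58

group by customer, max of ship_days:
customer
Hana    14
Jon     12
Max     13
Ravi     9
Vic     10
Name: ship_days, dtype: int64
reset_index():
  customer  ship_days
0     Hana         14
1      Jon         12
2      Max         13
3     Ravi          9
4      Vic         10
Hence 58.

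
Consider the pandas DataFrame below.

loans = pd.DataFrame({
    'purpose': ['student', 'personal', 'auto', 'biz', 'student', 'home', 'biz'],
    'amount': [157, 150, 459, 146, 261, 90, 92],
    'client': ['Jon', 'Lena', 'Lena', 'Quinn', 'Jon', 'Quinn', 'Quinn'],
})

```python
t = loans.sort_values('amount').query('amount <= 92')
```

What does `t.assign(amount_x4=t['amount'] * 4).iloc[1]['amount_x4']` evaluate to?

sort by amount:
    purpose  amount client
5      home      90  Quinn
6       biz      92  Quinn
3       biz     146  Quinn
1  personal     150   Lena
0   student     157    Jon
4   student     261    Jon
2      auto     459   Lena
filter rows where amount <= 92:
  purpose  amount client
5    home      90  Quinn
6     biz      92  Quinn
add column amount_x4 = t['amount'] * 4:
  purpose  amount client  amount_x4
5    home      90  Quinn        360
6     biz      92  Quinn        368
Finally, value at position 1, column 'amount_x4' = 368.

368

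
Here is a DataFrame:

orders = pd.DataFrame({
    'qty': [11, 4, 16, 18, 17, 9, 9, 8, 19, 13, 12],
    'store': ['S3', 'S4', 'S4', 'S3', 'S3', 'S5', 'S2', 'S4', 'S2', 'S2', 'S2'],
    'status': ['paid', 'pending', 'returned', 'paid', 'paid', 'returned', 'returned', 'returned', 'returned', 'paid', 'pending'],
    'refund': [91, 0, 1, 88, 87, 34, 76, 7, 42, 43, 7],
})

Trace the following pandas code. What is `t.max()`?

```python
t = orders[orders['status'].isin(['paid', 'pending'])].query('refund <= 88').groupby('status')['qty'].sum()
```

48

filter rows where status in ['paid', 'pending']:
    qty store   status  refund
0    11    S3     paid      91
1     4    S4  pending       0
3    18    S3     paid      88
4    17    S3     paid      87
9    13    S2     paid      43
10   12    S2  pending       7
filter rows where refund <= 88:
    qty store   status  refund
1     4    S4  pending       0
3    18    S3     paid      88
4    17    S3     paid      87
9    13    S2     paid      43
10   12    S2  pending       7
group by status, sum of qty:
status
paid       48
pending    16
Name: qty, dtype: int64
So max() = 48.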